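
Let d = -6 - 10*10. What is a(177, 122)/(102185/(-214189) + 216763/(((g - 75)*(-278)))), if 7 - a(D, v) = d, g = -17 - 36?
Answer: 861252255488/42792099167 ≈ 20.126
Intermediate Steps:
g = -53
d = -106 (d = -6 - 100 = -106)
a(D, v) = 113 (a(D, v) = 7 - 1*(-106) = 7 + 106 = 113)
a(177, 122)/(102185/(-214189) + 216763/(((g - 75)*(-278)))) = 113/(102185/(-214189) + 216763/(((-53 - 75)*(-278)))) = 113/(102185*(-1/214189) + 216763/((-128*(-278)))) = 113/(-102185/214189 + 216763/35584) = 113/(42792099167/7621701376) = 113*(7621701376/42792099167) = 861252255488/42792099167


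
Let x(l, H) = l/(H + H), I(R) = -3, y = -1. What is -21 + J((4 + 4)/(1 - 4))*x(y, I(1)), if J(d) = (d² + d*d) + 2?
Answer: -494/27 ≈ -18.296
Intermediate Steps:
J(d) = 2 + 2*d² (J(d) = (d² + d²) + 2 = 2*d² + 2 = 2 + 2*d²)
x(l, H) = l/(2*H) (x(l, H) = l/((2*H)) = l*(1/(2*H)) = l/(2*H))
-21 + J((4 + 4)/(1 - 4))*x(y, I(1)) = -21 + (2 + 2*((4 + 4)/(1 - 4))²)*((½)*(-1)/(-3)) = -21 + (2 + 2*(8/(-3))²)*((½)*(-1)*(-⅓)) = -21 + (2 + 2*(8*(-⅓))²)*(⅙) = -21 + (2 + 2*(-8/3)²)*(⅙) = -21 + (2 + 2*(64/9))*(⅙) = -21 + (2 + 128/9)*(⅙) = -21 + (146/9)*(⅙) = -21 + 73/27 = -494/27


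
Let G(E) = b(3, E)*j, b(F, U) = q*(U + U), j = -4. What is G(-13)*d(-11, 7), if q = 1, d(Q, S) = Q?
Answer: -1144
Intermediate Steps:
b(F, U) = 2*U (b(F, U) = 1*(U + U) = 1*(2*U) = 2*U)
G(E) = -8*E (G(E) = (2*E)*(-4) = -8*E)
G(-13)*d(-11, 7) = -8*(-13)*(-11) = 104*(-11) = -1144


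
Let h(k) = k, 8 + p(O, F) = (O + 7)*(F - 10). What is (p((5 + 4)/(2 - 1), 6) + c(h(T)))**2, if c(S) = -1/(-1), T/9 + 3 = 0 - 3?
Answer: 5041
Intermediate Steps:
T = -54 (T = -27 + 9*(0 - 3) = -27 + 9*(-3) = -27 - 27 = -54)
p(O, F) = -8 + (-10 + F)*(7 + O) (p(O, F) = -8 + (O + 7)*(F - 10) = -8 + (7 + O)*(-10 + F) = -8 + (-10 + F)*(7 + O))
c(S) = 1 (c(S) = -1*(-1) = 1)
(p((5 + 4)/(2 - 1), 6) + c(h(T)))**2 = ((-78 - 10*(5 + 4)/(2 - 1) + 7*6 + 6*((5 + 4)/(2 - 1))) + 1)**2 = ((-78 - 90/1 + 42 + 6*(9/1)) + 1)**2 = ((-78 - 90 + 42 + 6*(9*1)) + 1)**2 = ((-78 - 10*9 + 42 + 6*9) + 1)**2 = ((-78 - 90 + 42 + 54) + 1)**2 = (-72 + 1)**2 = (-71)**2 = 5041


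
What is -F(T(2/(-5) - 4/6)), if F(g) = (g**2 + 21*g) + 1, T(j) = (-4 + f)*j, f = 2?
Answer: -11329/225 ≈ -50.351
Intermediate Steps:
T(j) = -2*j (T(j) = (-4 + 2)*j = -2*j)
F(g) = 1 + g**2 + 21*g
-F(T(2/(-5) - 4/6)) = -(1 + (-2*(2/(-5) - 4/6))**2 + 21*(-2*(2/(-5) - 4/6))) = -(1 + (-2*(2*(-1/5) - 4*1/6))**2 + 21*(-2*(2*(-1/5) - 4*1/6))) = -(1 + (-2*(-2/5 - 2/3))**2 + 21*(-2*(-2/5 - 2/3))) = -(1 + (-2*(-16/15))**2 + 21*(-2*(-16/15))) = -(1 + (32/15)**2 + 21*(32/15)) = -(1 + 1024/225 + 224/5) = -1*11329/225 = -11329/225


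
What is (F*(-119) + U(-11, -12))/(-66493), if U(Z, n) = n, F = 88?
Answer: 10484/66493 ≈ 0.15767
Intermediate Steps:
(F*(-119) + U(-11, -12))/(-66493) = (88*(-119) - 12)/(-66493) = (-10472 - 12)*(-1/66493) = -10484*(-1/66493) = 10484/66493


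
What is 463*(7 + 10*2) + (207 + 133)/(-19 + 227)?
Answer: 650137/52 ≈ 12503.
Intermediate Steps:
463*(7 + 10*2) + (207 + 133)/(-19 + 227) = 463*(7 + 20) + 340/208 = 463*27 + 340*(1/208) = 12501 + 85/52 = 650137/52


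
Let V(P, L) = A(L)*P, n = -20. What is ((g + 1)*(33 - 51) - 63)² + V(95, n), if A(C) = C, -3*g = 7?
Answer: -379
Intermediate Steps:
g = -7/3 (g = -⅓*7 = -7/3 ≈ -2.3333)
V(P, L) = L*P
((g + 1)*(33 - 51) - 63)² + V(95, n) = ((-7/3 + 1)*(33 - 51) - 63)² - 20*95 = (-4/3*(-18) - 63)² - 1900 = (24 - 63)² - 1900 = (-39)² - 1900 = 1521 - 1900 = -379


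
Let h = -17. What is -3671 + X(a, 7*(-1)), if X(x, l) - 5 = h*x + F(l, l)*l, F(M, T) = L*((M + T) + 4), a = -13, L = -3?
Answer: -3655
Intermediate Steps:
F(M, T) = -12 - 3*M - 3*T (F(M, T) = -3*((M + T) + 4) = -3*(4 + M + T) = -12 - 3*M - 3*T)
X(x, l) = 5 - 17*x + l*(-12 - 6*l) (X(x, l) = 5 + (-17*x + (-12 - 3*l - 3*l)*l) = 5 + (-17*x + (-12 - 6*l)*l) = 5 + (-17*x + l*(-12 - 6*l)) = 5 - 17*x + l*(-12 - 6*l))
-3671 + X(a, 7*(-1)) = -3671 + (5 - 17*(-13) - 6*7*(-1)*(2 + 7*(-1))) = -3671 + (5 + 221 - 6*(-7)*(2 - 7)) = -3671 + (5 + 221 - 6*(-7)*(-5)) = -3671 + (5 + 221 - 210) = -3671 + 16 = -3655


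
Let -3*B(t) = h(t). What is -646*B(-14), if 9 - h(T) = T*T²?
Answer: 1778438/3 ≈ 5.9281e+5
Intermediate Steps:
h(T) = 9 - T³ (h(T) = 9 - T*T² = 9 - T³)
B(t) = -3 + t³/3 (B(t) = -(9 - t³)/3 = -3 + t³/3)
-646*B(-14) = -646*(-3 + (⅓)*(-14)³) = -646*(-3 + (⅓)*(-2744)) = -646*(-3 - 2744/3) = -646*(-2753/3) = 1778438/3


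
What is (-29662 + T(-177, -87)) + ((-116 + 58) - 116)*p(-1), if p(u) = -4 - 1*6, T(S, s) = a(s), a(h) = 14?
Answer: -27908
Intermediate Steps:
T(S, s) = 14
p(u) = -10 (p(u) = -4 - 6 = -10)
(-29662 + T(-177, -87)) + ((-116 + 58) - 116)*p(-1) = (-29662 + 14) + ((-116 + 58) - 116)*(-10) = -29648 + (-58 - 116)*(-10) = -29648 - 174*(-10) = -29648 + 1740 = -27908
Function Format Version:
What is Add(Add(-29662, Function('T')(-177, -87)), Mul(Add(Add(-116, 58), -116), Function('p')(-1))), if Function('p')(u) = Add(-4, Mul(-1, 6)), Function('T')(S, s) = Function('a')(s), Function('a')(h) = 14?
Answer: -27908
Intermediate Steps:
Function('T')(S, s) = 14
Function('p')(u) = -10 (Function('p')(u) = Add(-4, -6) = -10)
Add(Add(-29662, Function('T')(-177, -87)), Mul(Add(Add(-116, 58), -116), Function('p')(-1))) = Add(Add(-29662, 14), Mul(Add(Add(-116, 58), -116), -10)) = Add(-29648, Mul(Add(-58, -116), -10)) = Add(-29648, Mul(-174, -10)) = Add(-29648, 1740) = -27908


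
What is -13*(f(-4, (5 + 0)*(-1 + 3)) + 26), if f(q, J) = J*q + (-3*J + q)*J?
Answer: 4602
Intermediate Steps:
f(q, J) = J*q + J*(q - 3*J) (f(q, J) = J*q + (q - 3*J)*J = J*q + J*(q - 3*J))
-13*(f(-4, (5 + 0)*(-1 + 3)) + 26) = -13*(((5 + 0)*(-1 + 3))*(-3*(5 + 0)*(-1 + 3) + 2*(-4)) + 26) = -13*((5*2)*(-15*2 - 8) + 26) = -13*(10*(-3*10 - 8) + 26) = -13*(10*(-30 - 8) + 26) = -13*(10*(-38) + 26) = -13*(-380 + 26) = -13*(-354) = 4602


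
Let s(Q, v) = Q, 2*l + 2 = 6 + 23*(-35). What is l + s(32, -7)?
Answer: -737/2 ≈ -368.50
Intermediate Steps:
l = -801/2 (l = -1 + (6 + 23*(-35))/2 = -1 + (6 - 805)/2 = -1 + (½)*(-799) = -1 - 799/2 = -801/2 ≈ -400.50)
l + s(32, -7) = -801/2 + 32 = -737/2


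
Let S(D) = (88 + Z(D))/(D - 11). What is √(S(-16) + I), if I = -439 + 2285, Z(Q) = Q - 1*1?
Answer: √149313/9 ≈ 42.935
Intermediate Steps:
Z(Q) = -1 + Q (Z(Q) = Q - 1 = -1 + Q)
S(D) = (87 + D)/(-11 + D) (S(D) = (88 + (-1 + D))/(D - 11) = (87 + D)/(-11 + D))
I = 1846
√(S(-16) + I) = √((87 - 16)/(-11 - 16) + 1846) = √(71/(-27) + 1846) = √(-1/27*71 + 1846) = √(-71/27 + 1846) = √(49771/27) = √149313/9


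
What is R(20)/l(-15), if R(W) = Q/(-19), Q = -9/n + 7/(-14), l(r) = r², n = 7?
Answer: 1/2394 ≈ 0.00041771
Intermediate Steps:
Q = -25/14 (Q = -9/7 + 7/(-14) = -9*⅐ + 7*(-1/14) = -9/7 - ½ = -25/14 ≈ -1.7857)
R(W) = 25/266 (R(W) = -25/14/(-19) = -25/14*(-1/19) = 25/266)
R(20)/l(-15) = 25/(266*((-15)²)) = (25/266)/225 = (25/266)*(1/225) = 1/2394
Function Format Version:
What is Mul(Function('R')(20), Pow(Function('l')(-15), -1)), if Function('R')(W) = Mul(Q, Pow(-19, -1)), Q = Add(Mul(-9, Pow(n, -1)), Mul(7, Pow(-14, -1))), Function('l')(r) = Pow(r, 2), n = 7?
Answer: Rational(1, 2394) ≈ 0.00041771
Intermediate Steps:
Q = Rational(-25, 14) (Q = Add(Mul(-9, Pow(7, -1)), Mul(7, Pow(-14, -1))) = Add(Mul(-9, Rational(1, 7)), Mul(7, Rational(-1, 14))) = Add(Rational(-9, 7), Rational(-1, 2)) = Rational(-25, 14) ≈ -1.7857)
Function('R')(W) = Rational(25, 266) (Function('R')(W) = Mul(Rational(-25, 14), Pow(-19, -1)) = Mul(Rational(-25, 14), Rational(-1, 19)) = Rational(25, 266))
Mul(Function('R')(20), Pow(Function('l')(-15), -1)) = Mul(Rational(25, 266), Pow(Pow(-15, 2), -1)) = Mul(Rational(25, 266), Pow(225, -1)) = Mul(Rational(25, 266), Rational(1, 225)) = Rational(1, 2394)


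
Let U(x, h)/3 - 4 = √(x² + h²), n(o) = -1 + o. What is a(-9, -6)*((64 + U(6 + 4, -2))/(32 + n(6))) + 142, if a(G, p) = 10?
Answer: 6014/37 + 60*√26/37 ≈ 170.81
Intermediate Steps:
U(x, h) = 12 + 3*√(h² + x²) (U(x, h) = 12 + 3*√(x² + h²) = 12 + 3*√(h² + x²))
a(-9, -6)*((64 + U(6 + 4, -2))/(32 + n(6))) + 142 = 10*((64 + (12 + 3*√((-2)² + (6 + 4)²)))/(32 + (-1 + 6))) + 142 = 10*((64 + (12 + 3*√(4 + 10²)))/(32 + 5)) + 142 = 10*((64 + (12 + 3*√(4 + 100)))/37) + 142 = 10*((64 + (12 + 3*√104))*(1/37)) + 142 = 10*((64 + (12 + 3*(2*√26)))*(1/37)) + 142 = 10*((64 + (12 + 6*√26))*(1/37)) + 142 = 10*((76 + 6*√26)*(1/37)) + 142 = 10*(76/37 + 6*√26/37) + 142 = (760/37 + 60*√26/37) + 142 = 6014/37 + 60*√26/37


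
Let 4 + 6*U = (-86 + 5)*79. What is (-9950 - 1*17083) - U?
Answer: -155795/6 ≈ -25966.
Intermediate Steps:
U = -6403/6 (U = -⅔ + ((-86 + 5)*79)/6 = -⅔ + (-81*79)/6 = -⅔ + (⅙)*(-6399) = -⅔ - 2133/2 = -6403/6 ≈ -1067.2)
(-9950 - 1*17083) - U = (-9950 - 1*17083) - 1*(-6403/6) = (-9950 - 17083) + 6403/6 = -27033 + 6403/6 = -155795/6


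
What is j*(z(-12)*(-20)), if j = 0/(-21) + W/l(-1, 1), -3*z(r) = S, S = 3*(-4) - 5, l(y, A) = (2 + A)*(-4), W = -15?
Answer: -425/3 ≈ -141.67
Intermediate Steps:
l(y, A) = -8 - 4*A
S = -17 (S = -12 - 5 = -17)
z(r) = 17/3 (z(r) = -1/3*(-17) = 17/3)
j = 5/4 (j = 0/(-21) - 15/(-8 - 4*1) = 0*(-1/21) - 15/(-8 - 4) = 0 - 15/(-12) = 0 - 15*(-1/12) = 0 + 5/4 = 5/4 ≈ 1.2500)
j*(z(-12)*(-20)) = 5*((17/3)*(-20))/4 = (5/4)*(-340/3) = -425/3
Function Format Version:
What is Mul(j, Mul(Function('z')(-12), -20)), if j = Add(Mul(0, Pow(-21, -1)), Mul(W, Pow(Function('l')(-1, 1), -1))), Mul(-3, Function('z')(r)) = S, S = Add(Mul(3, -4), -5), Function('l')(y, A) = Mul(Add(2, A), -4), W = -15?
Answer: Rational(-425, 3) ≈ -141.67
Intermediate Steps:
Function('l')(y, A) = Add(-8, Mul(-4, A))
S = -17 (S = Add(-12, -5) = -17)
Function('z')(r) = Rational(17, 3) (Function('z')(r) = Mul(Rational(-1, 3), -17) = Rational(17, 3))
j = Rational(5, 4) (j = Add(Mul(0, Pow(-21, -1)), Mul(-15, Pow(Add(-8, Mul(-4, 1)), -1))) = Add(Mul(0, Rational(-1, 21)), Mul(-15, Pow(Add(-8, -4), -1))) = Add(0, Mul(-15, Pow(-12, -1))) = Add(0, Mul(-15, Rational(-1, 12))) = Add(0, Rational(5, 4)) = Rational(5, 4) ≈ 1.2500)
Mul(j, Mul(Function('z')(-12), -20)) = Mul(Rational(5, 4), Mul(Rational(17, 3), -20)) = Mul(Rational(5, 4), Rational(-340, 3)) = Rational(-425, 3)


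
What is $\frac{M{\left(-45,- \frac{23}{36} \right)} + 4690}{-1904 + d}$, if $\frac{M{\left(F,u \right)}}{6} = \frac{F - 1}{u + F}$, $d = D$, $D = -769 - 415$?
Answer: $- \frac{3857803}{2536792} \approx -1.5207$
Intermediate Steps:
$D = -1184$
$d = -1184$
$M{\left(F,u \right)} = \frac{6 \left(-1 + F\right)}{F + u}$ ($M{\left(F,u \right)} = 6 \frac{F - 1}{u + F} = 6 \frac{-1 + F}{F + u} = \frac{6 \left(-1 + F\right)}{F + u}$)
$\frac{M{\left(-45,- \frac{23}{36} \right)} + 4690}{-1904 + d} = \frac{\frac{6 \left(-1 - 45\right)}{-45 - \frac{23}{36}} + 4690}{-1904 - 1184} = \frac{6 \frac{1}{-45 - \frac{23}{36}} \left(-46\right) + 4690}{-3088} = \left(6 \frac{1}{-45 - \frac{23}{36}} \left(-46\right) + 4690\right) \left(- \frac{1}{3088}\right) = \left(6 \frac{1}{- \frac{1643}{36}} \left(-46\right) + 4690\right) \left(- \frac{1}{3088}\right) = \left(6 \left(- \frac{36}{1643}\right) \left(-46\right) + 4690\right) \left(- \frac{1}{3088}\right) = \left(\frac{9936}{1643} + 4690\right) \left(- \frac{1}{3088}\right) = \frac{7715606}{1643} \left(- \frac{1}{3088}\right) = - \frac{3857803}{2536792}$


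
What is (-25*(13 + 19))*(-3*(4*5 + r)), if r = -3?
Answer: 40800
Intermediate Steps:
(-25*(13 + 19))*(-3*(4*5 + r)) = (-25*(13 + 19))*(-3*(4*5 - 3)) = (-25*32)*(-3*(20 - 3)) = -(-2400)*17 = -800*(-51) = 40800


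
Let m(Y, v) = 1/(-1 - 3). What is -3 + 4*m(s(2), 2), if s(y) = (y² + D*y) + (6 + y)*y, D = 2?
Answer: -4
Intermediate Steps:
s(y) = y² + 2*y + y*(6 + y) (s(y) = (y² + 2*y) + (6 + y)*y = (y² + 2*y) + y*(6 + y) = y² + 2*y + y*(6 + y))
m(Y, v) = -¼ (m(Y, v) = 1/(-4) = -¼)
-3 + 4*m(s(2), 2) = -3 + 4*(-¼) = -3 - 1 = -4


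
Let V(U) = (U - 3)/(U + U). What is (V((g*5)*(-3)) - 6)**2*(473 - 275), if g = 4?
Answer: 4748139/800 ≈ 5935.2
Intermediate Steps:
V(U) = (-3 + U)/(2*U) (V(U) = (-3 + U)/((2*U)) = (-3 + U)*(1/(2*U)) = (-3 + U)/(2*U))
(V((g*5)*(-3)) - 6)**2*(473 - 275) = ((-3 + (4*5)*(-3))/(2*(((4*5)*(-3)))) - 6)**2*(473 - 275) = ((-3 + 20*(-3))/(2*((20*(-3)))) - 6)**2*198 = ((1/2)*(-3 - 60)/(-60) - 6)**2*198 = ((1/2)*(-1/60)*(-63) - 6)**2*198 = (21/40 - 6)**2*198 = (-219/40)**2*198 = (47961/1600)*198 = 4748139/800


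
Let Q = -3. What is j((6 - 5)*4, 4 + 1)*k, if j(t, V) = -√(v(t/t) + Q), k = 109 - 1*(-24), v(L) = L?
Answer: -133*I*√2 ≈ -188.09*I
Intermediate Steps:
k = 133 (k = 109 + 24 = 133)
j(t, V) = -I*√2 (j(t, V) = -√(t/t - 3) = -√(1 - 3) = -√(-2) = -I*√2)
j((6 - 5)*4, 4 + 1)*k = -I*√2*133 = -133*I*√2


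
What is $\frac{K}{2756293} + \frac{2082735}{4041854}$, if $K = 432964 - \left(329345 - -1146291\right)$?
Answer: $\frac{1526299907467}{11140533887222} \approx 0.137$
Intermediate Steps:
$K = -1042672$ ($K = 432964 - \left(329345 + 1146291\right) = 432964 - 1475636 = -1042672$)
$\frac{K}{2756293} + \frac{2082735}{4041854} = - \frac{1042672}{2756293} + \frac{2082735}{4041854} = \frac{1526299907467}{11140533887222}$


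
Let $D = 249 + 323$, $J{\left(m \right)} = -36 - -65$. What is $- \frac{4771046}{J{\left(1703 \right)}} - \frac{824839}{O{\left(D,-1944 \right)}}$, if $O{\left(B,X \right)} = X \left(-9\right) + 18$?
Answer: $- \frac{83584019975}{507906} \approx -1.6457 \cdot 10^{5}$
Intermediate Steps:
$J{\left(m \right)} = 29$ ($J{\left(m \right)} = -36 + 65 = 29$)
$D = 572$
$O{\left(B,X \right)} = 18 - 9 X$ ($O{\left(B,X \right)} = - 9 X + 18 = 18 - 9 X$)
$- \frac{4771046}{J{\left(1703 \right)}} - \frac{824839}{O{\left(D,-1944 \right)}} = - \frac{4771046}{29} - \frac{824839}{18 - -17496} = \left(-4771046\right) \frac{1}{29} - \frac{824839}{18 + 17496} = - \frac{4771046}{29} - \frac{824839}{17514} = - \frac{83584019975}{507906}$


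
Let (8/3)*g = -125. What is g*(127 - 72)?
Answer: -20625/8 ≈ -2578.1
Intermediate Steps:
g = -375/8 (g = (3/8)*(-125) = -375/8 ≈ -46.875)
g*(127 - 72) = -375*(127 - 72)/8 = -375/8*55 = -20625/8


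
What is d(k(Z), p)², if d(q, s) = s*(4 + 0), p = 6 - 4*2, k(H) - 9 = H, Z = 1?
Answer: 64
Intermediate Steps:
k(H) = 9 + H
p = -2 (p = 6 - 8 = -2)
d(q, s) = 4*s (d(q, s) = s*4 = 4*s)
d(k(Z), p)² = (4*(-2))² = (-8)² = 64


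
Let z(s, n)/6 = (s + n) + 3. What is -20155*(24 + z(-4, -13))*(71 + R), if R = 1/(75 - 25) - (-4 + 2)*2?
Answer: 90721686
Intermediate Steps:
z(s, n) = 18 + 6*n + 6*s (z(s, n) = 6*((s + n) + 3) = 6*((n + s) + 3) = 6*(3 + n + s) = 18 + 6*n + 6*s)
R = 201/50 (R = 1/50 - (-2)*2 = 1/50 - 1*(-4) = 1/50 + 4 = 201/50 ≈ 4.0200)
-20155*(24 + z(-4, -13))*(71 + R) = -20155*(24 + (18 + 6*(-13) + 6*(-4)))*(71 + 201/50) = -20155*(24 + (18 - 78 - 24))*3751/50 = -20155*(24 - 84)*3751/50 = -(-1209300)*3751/50 = -20155*(-22506/5) = 90721686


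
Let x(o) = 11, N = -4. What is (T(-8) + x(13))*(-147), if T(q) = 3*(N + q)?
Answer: 3675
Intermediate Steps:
T(q) = -12 + 3*q (T(q) = 3*(-4 + q) = -12 + 3*q)
(T(-8) + x(13))*(-147) = ((-12 + 3*(-8)) + 11)*(-147) = ((-12 - 24) + 11)*(-147) = (-36 + 11)*(-147) = -25*(-147) = 3675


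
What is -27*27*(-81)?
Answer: 59049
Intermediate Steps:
-27*27*(-81) = -729*(-81) = 59049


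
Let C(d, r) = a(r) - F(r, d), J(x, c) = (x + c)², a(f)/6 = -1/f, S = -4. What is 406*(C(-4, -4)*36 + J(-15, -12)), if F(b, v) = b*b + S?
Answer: 142506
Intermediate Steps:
F(b, v) = -4 + b² (F(b, v) = b*b - 4 = b² - 4 = -4 + b²)
a(f) = -6/f (a(f) = 6*(-1/f) = -6/f)
J(x, c) = (c + x)²
C(d, r) = 4 - r² - 6/r (C(d, r) = -6/r - (-4 + r²) = -6/r + (4 - r²) = 4 - r² - 6/r)
406*(C(-4, -4)*36 + J(-15, -12)) = 406*((4 - 1*(-4)² - 6/(-4))*36 + (-12 - 15)²) = 406*((4 - 1*16 - 6*(-¼))*36 + (-27)²) = 406*((4 - 16 + 3/2)*36 + 729) = 406*(-21/2*36 + 729) = 406*(-378 + 729) = 406*351 = 142506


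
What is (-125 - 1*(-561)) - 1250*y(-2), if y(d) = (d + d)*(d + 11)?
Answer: 45436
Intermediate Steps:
y(d) = 2*d*(11 + d) (y(d) = (2*d)*(11 + d) = 2*d*(11 + d))
(-125 - 1*(-561)) - 1250*y(-2) = (-125 - 1*(-561)) - 2500*(-2)*(11 - 2) = (-125 + 561) - 2500*(-2)*9 = 436 - 1250*(-36) = 436 + 45000 = 45436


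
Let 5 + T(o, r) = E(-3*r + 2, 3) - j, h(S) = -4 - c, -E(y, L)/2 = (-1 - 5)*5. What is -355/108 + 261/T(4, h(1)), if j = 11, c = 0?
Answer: 1571/594 ≈ 2.6448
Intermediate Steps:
E(y, L) = 60 (E(y, L) = -2*(-1 - 5)*5 = -(-12)*5 = -2*(-30) = 60)
h(S) = -4 (h(S) = -4 - 1*0 = -4 + 0 = -4)
T(o, r) = 44 (T(o, r) = -5 + (60 - 1*11) = -5 + (60 - 11) = -5 + 49 = 44)
-355/108 + 261/T(4, h(1)) = -355/108 + 261/44 = 1571/594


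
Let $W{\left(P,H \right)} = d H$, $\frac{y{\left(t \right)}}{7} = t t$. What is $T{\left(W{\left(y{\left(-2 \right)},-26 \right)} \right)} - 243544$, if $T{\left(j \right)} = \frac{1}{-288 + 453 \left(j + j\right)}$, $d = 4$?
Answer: $- \frac{23017830529}{94512} \approx -2.4354 \cdot 10^{5}$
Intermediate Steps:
$y{\left(t \right)} = 7 t^{2}$ ($y{\left(t \right)} = 7 t t = 7 t^{2}$)
$W{\left(P,H \right)} = 4 H$
$T{\left(j \right)} = \frac{1}{-288 + 906 j}$ ($T{\left(j \right)} = \frac{1}{-288 + 453 \cdot 2 j} = \frac{1}{-288 + 906 j}$)
$T{\left(W{\left(y{\left(-2 \right)},-26 \right)} \right)} - 243544 = \frac{1}{6 \left(-48 + 151 \cdot 4 \left(-26\right)\right)} - 243544 = \frac{1}{6 \left(-48 + 151 \left(-104\right)\right)} - 243544 = \frac{1}{6 \left(-48 - 15704\right)} - 243544 = \frac{1}{6 \left(-15752\right)} - 243544 = \frac{1}{6} \left(- \frac{1}{15752}\right) - 243544 = - \frac{1}{94512} - 243544 = - \frac{23017830529}{94512}$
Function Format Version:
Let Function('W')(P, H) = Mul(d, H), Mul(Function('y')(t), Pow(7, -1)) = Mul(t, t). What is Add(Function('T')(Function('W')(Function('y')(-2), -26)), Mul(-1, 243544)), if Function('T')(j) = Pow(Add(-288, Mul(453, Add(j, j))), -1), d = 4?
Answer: Rational(-23017830529, 94512) ≈ -2.4354e+5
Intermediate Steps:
Function('y')(t) = Mul(7, Pow(t, 2)) (Function('y')(t) = Mul(7, Mul(t, t)) = Mul(7, Pow(t, 2)))
Function('W')(P, H) = Mul(4, H)
Function('T')(j) = Pow(Add(-288, Mul(906, j)), -1) (Function('T')(j) = Pow(Add(-288, Mul(453, Mul(2, j))), -1) = Pow(Add(-288, Mul(906, j)), -1))
Add(Function('T')(Function('W')(Function('y')(-2), -26)), Mul(-1, 243544)) = Add(Mul(Rational(1, 6), Pow(Add(-48, Mul(151, Mul(4, -26))), -1)), Mul(-1, 243544)) = Add(Mul(Rational(1, 6), Pow(Add(-48, Mul(151, -104)), -1)), -243544) = Add(Mul(Rational(1, 6), Pow(Add(-48, -15704), -1)), -243544) = Add(Mul(Rational(1, 6), Pow(-15752, -1)), -243544) = Add(Mul(Rational(1, 6), Rational(-1, 15752)), -243544) = Add(Rational(-1, 94512), -243544) = Rational(-23017830529, 94512)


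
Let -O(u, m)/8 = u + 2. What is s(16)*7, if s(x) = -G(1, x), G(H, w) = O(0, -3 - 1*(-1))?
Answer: 112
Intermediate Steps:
O(u, m) = -16 - 8*u (O(u, m) = -8*(u + 2) = -8*(2 + u) = -16 - 8*u)
G(H, w) = -16 (G(H, w) = -16 - 8*0 = -16 + 0 = -16)
s(x) = 16 (s(x) = -1*(-16) = 16)
s(16)*7 = 16*7 = 112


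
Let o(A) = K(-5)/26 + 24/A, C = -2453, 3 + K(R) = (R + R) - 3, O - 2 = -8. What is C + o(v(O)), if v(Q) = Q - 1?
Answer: -223591/91 ≈ -2457.0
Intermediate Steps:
O = -6 (O = 2 - 8 = -6)
K(R) = -6 + 2*R (K(R) = -3 + ((R + R) - 3) = -3 + (2*R - 3) = -3 + (-3 + 2*R) = -6 + 2*R)
v(Q) = -1 + Q
o(A) = -8/13 + 24/A (o(A) = (-6 + 2*(-5))/26 + 24/A = (-6 - 10)*(1/26) + 24/A = -16*1/26 + 24/A = -8/13 + 24/A)
C + o(v(O)) = -2453 + (-8/13 + 24/(-1 - 6)) = -2453 + (-8/13 + 24/(-7)) = -2453 + (-8/13 + 24*(-⅐)) = -2453 + (-8/13 - 24/7) = -2453 - 368/91 = -223591/91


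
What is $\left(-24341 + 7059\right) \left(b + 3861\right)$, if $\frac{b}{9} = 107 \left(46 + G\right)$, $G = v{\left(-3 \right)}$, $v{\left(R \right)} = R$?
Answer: $-782356140$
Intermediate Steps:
$G = -3$
$b = 41409$ ($b = 9 \cdot 107 \left(46 - 3\right) = 9 \cdot 107 \cdot 43 = 9 \cdot 4601 = 41409$)
$\left(-24341 + 7059\right) \left(b + 3861\right) = \left(-24341 + 7059\right) \left(41409 + 3861\right) = \left(-17282\right) 45270 = -782356140$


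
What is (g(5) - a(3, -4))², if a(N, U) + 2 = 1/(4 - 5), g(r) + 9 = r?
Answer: 1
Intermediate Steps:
g(r) = -9 + r
a(N, U) = -3 (a(N, U) = -2 + 1/(4 - 5) = -2 + 1/(-1) = -2 - 1 = -3)
(g(5) - a(3, -4))² = ((-9 + 5) - 1*(-3))² = (-4 + 3)² = (-1)² = 1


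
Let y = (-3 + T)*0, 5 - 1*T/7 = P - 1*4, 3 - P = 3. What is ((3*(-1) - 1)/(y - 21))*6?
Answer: 8/7 ≈ 1.1429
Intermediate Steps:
P = 0 (P = 3 - 1*3 = 3 - 3 = 0)
T = 63 (T = 35 - 7*(0 - 1*4) = 35 - 7*(0 - 4) = 35 - 7*(-4) = 35 + 28 = 63)
y = 0 (y = (-3 + 63)*0 = 60*0 = 0)
((3*(-1) - 1)/(y - 21))*6 = ((3*(-1) - 1)/(0 - 21))*6 = ((-3 - 1)/(-21))*6 = -4*(-1/21)*6 = (4/21)*6 = 8/7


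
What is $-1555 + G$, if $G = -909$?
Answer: $-2464$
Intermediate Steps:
$-1555 + G = -1555 - 909 = -2464$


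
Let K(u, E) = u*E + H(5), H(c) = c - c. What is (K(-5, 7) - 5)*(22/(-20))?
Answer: 44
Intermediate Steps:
H(c) = 0
K(u, E) = E*u (K(u, E) = u*E + 0 = E*u + 0 = E*u)
(K(-5, 7) - 5)*(22/(-20)) = (7*(-5) - 5)*(22/(-20)) = (-35 - 5)*(22*(-1/20)) = -40*(-11/10) = 44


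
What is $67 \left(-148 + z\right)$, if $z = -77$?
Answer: $-15075$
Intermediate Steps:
$67 \left(-148 + z\right) = 67 \left(-148 - 77\right) = 67 \left(-225\right) = -15075$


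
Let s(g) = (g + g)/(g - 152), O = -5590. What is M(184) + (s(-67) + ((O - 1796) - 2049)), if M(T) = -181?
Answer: -2105770/219 ≈ -9615.4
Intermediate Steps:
s(g) = 2*g/(-152 + g) (s(g) = (2*g)/(-152 + g) = 2*g/(-152 + g))
M(184) + (s(-67) + ((O - 1796) - 2049)) = -181 + (2*(-67)/(-152 - 67) + ((-5590 - 1796) - 2049)) = -181 + (2*(-67)/(-219) + (-7386 - 2049)) = -181 + (2*(-67)*(-1/219) - 9435) = -181 + (134/219 - 9435) = -181 - 2066131/219 = -2105770/219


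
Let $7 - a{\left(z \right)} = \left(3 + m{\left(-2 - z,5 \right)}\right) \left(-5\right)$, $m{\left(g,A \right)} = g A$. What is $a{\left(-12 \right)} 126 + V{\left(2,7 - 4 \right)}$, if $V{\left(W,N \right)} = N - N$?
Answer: $34272$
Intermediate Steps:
$m{\left(g,A \right)} = A g$
$V{\left(W,N \right)} = 0$
$a{\left(z \right)} = -28 - 25 z$ ($a{\left(z \right)} = 7 - \left(3 + 5 \left(-2 - z\right)\right) \left(-5\right) = 7 - \left(3 - \left(10 + 5 z\right)\right) \left(-5\right) = 7 - \left(-7 - 5 z\right) \left(-5\right) = 7 - \left(35 + 25 z\right) = -28 - 25 z$)
$a{\left(-12 \right)} 126 + V{\left(2,7 - 4 \right)} = \left(-28 - -300\right) 126 + 0 = \left(-28 + 300\right) 126 + 0 = 272 \cdot 126 + 0 = 34272 + 0 = 34272$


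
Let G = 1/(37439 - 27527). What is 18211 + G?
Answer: 180507433/9912 ≈ 18211.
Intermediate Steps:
G = 1/9912 ≈ 0.00010089
18211 + G = 18211 + 1/9912 = 180507433/9912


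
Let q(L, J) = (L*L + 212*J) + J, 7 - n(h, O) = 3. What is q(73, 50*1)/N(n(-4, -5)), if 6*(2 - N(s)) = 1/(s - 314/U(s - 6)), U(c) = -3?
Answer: 10418308/1303 ≈ 7995.6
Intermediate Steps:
n(h, O) = 4 (n(h, O) = 7 - 1*3 = 7 - 3 = 4)
N(s) = 2 - 1/(6*(314/3 + s)) (N(s) = 2 - 1/(6*(s - 314/(-3))) = 2 - 1/(6*(s - 314*(-⅓))) = 2 - 1/(6*(s + 314/3)) = 2 - 1/(6*(314/3 + s)))
q(L, J) = L² + 213*J (q(L, J) = (L² + 212*J) + J = L² + 213*J)
q(73, 50*1)/N(n(-4, -5)) = (73² + 213*(50*1))/(((1255 + 12*4)/(2*(314 + 3*4)))) = (5329 + 213*50)/(((1255 + 48)/(2*(314 + 12)))) = (5329 + 10650)/(((½)*1303/326)) = 15979/(((½)*(1/326)*1303)) = 15979/(1303/652) = 15979*(652/1303) = 10418308/1303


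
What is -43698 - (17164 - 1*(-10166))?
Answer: -71028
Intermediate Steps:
-43698 - (17164 - 1*(-10166)) = -43698 - (17164 + 10166) = -43698 - 1*27330 = -43698 - 27330 = -71028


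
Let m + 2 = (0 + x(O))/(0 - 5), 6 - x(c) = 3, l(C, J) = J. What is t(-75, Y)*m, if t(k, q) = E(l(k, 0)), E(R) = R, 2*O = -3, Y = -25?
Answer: 0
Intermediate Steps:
O = -3/2 (O = (1/2)*(-3) = -3/2 ≈ -1.5000)
t(k, q) = 0
x(c) = 3 (x(c) = 6 - 1*3 = 6 - 3 = 3)
m = -13/5 (m = -2 + (0 + 3)/(0 - 5) = -2 + 3/(-5) = -2 + 3*(-1/5) = -2 - 3/5 = -13/5 ≈ -2.6000)
t(-75, Y)*m = 0*(-13/5) = 0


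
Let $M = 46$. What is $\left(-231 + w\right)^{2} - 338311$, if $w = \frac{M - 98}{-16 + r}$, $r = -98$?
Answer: $- \frac{926486558}{3249} \approx -2.8516 \cdot 10^{5}$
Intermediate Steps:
$w = \frac{26}{57}$ ($w = \frac{46 - 98}{-16 - 98} = - \frac{52}{-114} = \left(-52\right) \left(- \frac{1}{114}\right) = \frac{26}{57} \approx 0.45614$)
$\left(-231 + w\right)^{2} - 338311 = \left(-231 + \frac{26}{57}\right)^{2} - 338311 = \left(- \frac{13141}{57}\right)^{2} - 338311 = \frac{172685881}{3249} - 338311 = - \frac{926486558}{3249}$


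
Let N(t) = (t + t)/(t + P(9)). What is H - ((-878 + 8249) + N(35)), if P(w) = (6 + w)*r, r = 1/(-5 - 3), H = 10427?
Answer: 161856/53 ≈ 3053.9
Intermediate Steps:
r = -1/8 (r = 1/(-8) = -1/8 ≈ -0.12500)
P(w) = -3/4 - w/8 (P(w) = (6 + w)*(-1/8) = -3/4 - w/8)
N(t) = 2*t/(-15/8 + t) (N(t) = (t + t)/(t + (-3/4 - 1/8*9)) = (2*t)/(t + (-3/4 - 9/8)) = (2*t)/(t - 15/8) = (2*t)/(-15/8 + t) = 2*t/(-15/8 + t))
H - ((-878 + 8249) + N(35)) = 10427 - ((-878 + 8249) + 16*35/(-15 + 8*35)) = 10427 - (7371 + 16*35/(-15 + 280)) = 10427 - (7371 + 16*35/265) = 10427 - (7371 + 16*35*(1/265)) = 10427 - (7371 + 112/53) = 10427 - 1*390775/53 = 10427 - 390775/53 = 161856/53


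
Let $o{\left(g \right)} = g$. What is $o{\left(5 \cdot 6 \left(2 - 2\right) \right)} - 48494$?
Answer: $-48494$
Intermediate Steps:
$o{\left(5 \cdot 6 \left(2 - 2\right) \right)} - 48494 = 5 \cdot 6 \left(2 - 2\right) - 48494 = 30 \left(2 - 2\right) - 48494 = 30 \cdot 0 - 48494 = 0 - 48494 = -48494$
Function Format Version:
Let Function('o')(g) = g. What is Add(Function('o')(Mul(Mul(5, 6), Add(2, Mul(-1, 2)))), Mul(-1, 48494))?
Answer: -48494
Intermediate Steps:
Add(Function('o')(Mul(Mul(5, 6), Add(2, Mul(-1, 2)))), Mul(-1, 48494)) = Add(Mul(Mul(5, 6), Add(2, Mul(-1, 2))), Mul(-1, 48494)) = Add(Mul(30, Add(2, -2)), -48494) = Add(Mul(30, 0), -48494) = Add(0, -48494) = -48494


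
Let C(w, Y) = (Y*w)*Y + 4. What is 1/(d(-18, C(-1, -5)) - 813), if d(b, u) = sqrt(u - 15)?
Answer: -271/220335 - 2*I/220335 ≈ -0.0012299 - 9.0771e-6*I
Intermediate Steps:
C(w, Y) = 4 + w*Y**2 (C(w, Y) = w*Y**2 + 4 = 4 + w*Y**2)
d(b, u) = sqrt(-15 + u)
1/(d(-18, C(-1, -5)) - 813) = 1/(sqrt(-15 + (4 - 1*(-5)**2)) - 813) = 1/(sqrt(-15 + (4 - 1*25)) - 813) = 1/(sqrt(-15 + (4 - 25)) - 813) = 1/(sqrt(-15 - 21) - 813) = 1/(sqrt(-36) - 813) = 1/(6*I - 813) = 1/(-813 + 6*I) = (-813 - 6*I)/661005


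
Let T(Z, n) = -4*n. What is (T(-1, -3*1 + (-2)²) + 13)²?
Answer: 81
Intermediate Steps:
(T(-1, -3*1 + (-2)²) + 13)² = (-4*(-3*1 + (-2)²) + 13)² = (-4*(-3 + 4) + 13)² = (-4*1 + 13)² = (-4 + 13)² = 9² = 81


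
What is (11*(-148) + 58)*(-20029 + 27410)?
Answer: -11588170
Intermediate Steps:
(11*(-148) + 58)*(-20029 + 27410) = (-1628 + 58)*7381 = -1570*7381 = -11588170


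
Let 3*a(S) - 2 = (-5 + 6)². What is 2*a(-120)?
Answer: 2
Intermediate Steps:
a(S) = 1 (a(S) = ⅔ + (-5 + 6)²/3 = ⅔ + (⅓)*1² = ⅔ + (⅓)*1 = ⅔ + ⅓ = 1)
2*a(-120) = 2*1 = 2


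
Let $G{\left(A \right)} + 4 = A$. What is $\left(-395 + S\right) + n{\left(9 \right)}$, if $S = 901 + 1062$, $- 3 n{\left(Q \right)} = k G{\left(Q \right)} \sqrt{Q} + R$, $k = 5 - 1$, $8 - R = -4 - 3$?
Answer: $1543$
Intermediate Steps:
$G{\left(A \right)} = -4 + A$
$R = 15$ ($R = 8 - \left(-4 - 3\right) = 8 - -7 = 8 + 7 = 15$)
$k = 4$ ($k = 5 - 1 = 4$)
$n{\left(Q \right)} = -5 - \frac{4 \sqrt{Q} \left(-4 + Q\right)}{3}$ ($n{\left(Q \right)} = - \frac{4 \left(-4 + Q\right) \sqrt{Q} + 15}{3} = - \frac{4 \sqrt{Q} \left(-4 + Q\right) + 15}{3} = - \frac{15 + 4 \sqrt{Q} \left(-4 + Q\right)}{3} = -5 - \frac{4 \sqrt{Q} \left(-4 + Q\right)}{3}$)
$S = 1963$
$\left(-395 + S\right) + n{\left(9 \right)} = \left(-395 + 1963\right) + \left(-5 + \frac{4 \sqrt{9} \left(4 - 9\right)}{3}\right) = 1568 + \left(-5 + \frac{4}{3} \cdot 3 \left(4 - 9\right)\right) = 1568 + \left(-5 + \frac{4}{3} \cdot 3 \left(-5\right)\right) = 1568 - 25 = 1543$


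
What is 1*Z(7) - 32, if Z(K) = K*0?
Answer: -32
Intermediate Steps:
Z(K) = 0
1*Z(7) - 32 = 1*0 - 32 = 0 - 32 = -32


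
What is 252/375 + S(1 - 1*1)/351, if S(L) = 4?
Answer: 29984/43875 ≈ 0.68340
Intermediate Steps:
252/375 + S(1 - 1*1)/351 = 252/375 + 4/351 = 252*(1/375) + 4*(1/351) = 84/125 + 4/351 = 29984/43875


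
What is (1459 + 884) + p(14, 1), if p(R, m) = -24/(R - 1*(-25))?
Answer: 30451/13 ≈ 2342.4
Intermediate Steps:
p(R, m) = -24/(25 + R) (p(R, m) = -24/(R + 25) = -24/(25 + R))
(1459 + 884) + p(14, 1) = (1459 + 884) - 24/(25 + 14) = 2343 - 24/39 = 2343 - 24*1/39 = 2343 - 8/13 = 30451/13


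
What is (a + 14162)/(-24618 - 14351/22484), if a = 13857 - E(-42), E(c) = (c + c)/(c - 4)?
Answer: -14488577180/12731085649 ≈ -1.1380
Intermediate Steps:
E(c) = 2*c/(-4 + c) (E(c) = (2*c)/(-4 + c) = 2*c/(-4 + c))
a = 318669/23 (a = 13857 - 2*(-42)/(-4 - 42) = 13857 - 2*(-42)/(-46) = 13857 - 2*(-42)*(-1)/46 = 13857 - 1*42/23 = 13857 - 42/23 = 318669/23 ≈ 13855.)
(a + 14162)/(-24618 - 14351/22484) = (318669/23 + 14162)/(-24618 - 14351/22484) = 644395/(23*(-24618 - 14351*1/22484)) = 644395/(23*(-24618 - 14351/22484)) = 644395/(23*(-553525463/22484)) = (644395/23)*(-22484/553525463) = -14488577180/12731085649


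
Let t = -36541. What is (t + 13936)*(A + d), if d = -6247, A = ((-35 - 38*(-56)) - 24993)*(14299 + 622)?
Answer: 7724064007935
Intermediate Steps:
A = -341690900 (A = ((-35 + 2128) - 24993)*14921 = (2093 - 24993)*14921 = -22900*14921 = -341690900)
(t + 13936)*(A + d) = (-36541 + 13936)*(-341690900 - 6247) = -22605*(-341697147) = 7724064007935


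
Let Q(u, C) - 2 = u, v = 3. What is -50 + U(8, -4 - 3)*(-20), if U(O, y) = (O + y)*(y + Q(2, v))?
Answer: 10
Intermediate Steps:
Q(u, C) = 2 + u
U(O, y) = (4 + y)*(O + y) (U(O, y) = (O + y)*(y + (2 + 2)) = (O + y)*(y + 4) = (O + y)*(4 + y) = (4 + y)*(O + y))
-50 + U(8, -4 - 3)*(-20) = -50 + ((-4 - 3)**2 + 4*8 + 4*(-4 - 3) + 8*(-4 - 3))*(-20) = -50 + ((-7)**2 + 32 + 4*(-7) + 8*(-7))*(-20) = -50 + (49 + 32 - 28 - 56)*(-20) = -50 - 3*(-20) = -50 + 60 = 10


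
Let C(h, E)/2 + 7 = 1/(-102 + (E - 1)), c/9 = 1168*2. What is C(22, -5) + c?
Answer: 1134539/54 ≈ 21010.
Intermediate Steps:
c = 21024 (c = 9*(1168*2) = 9*2336 = 21024)
C(h, E) = -14 + 2/(-103 + E) (C(h, E) = -14 + 2/(-102 + (E - 1)) = -14 + 2/(-102 + (-1 + E)) = -14 + 2/(-103 + E))
C(22, -5) + c = 2*(722 - 7*(-5))/(-103 - 5) + 21024 = 2*(722 + 35)/(-108) + 21024 = 2*(-1/108)*757 + 21024 = -757/54 + 21024 = 1134539/54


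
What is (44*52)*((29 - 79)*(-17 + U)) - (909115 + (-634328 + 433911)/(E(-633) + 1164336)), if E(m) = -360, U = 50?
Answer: -5452430036023/1163976 ≈ -4.6843e+6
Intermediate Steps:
(44*52)*((29 - 79)*(-17 + U)) - (909115 + (-634328 + 433911)/(E(-633) + 1164336)) = (44*52)*((29 - 79)*(-17 + 50)) - (909115 + (-634328 + 433911)/(-360 + 1164336)) = 2288*(-50*33) - (909115 - 200417/1163976) = 2288*(-1650) - (909115 - 200417*1/1163976) = -3775200 - (909115 - 200417/1163976) = -3775200 - 1*1058187840823/1163976 = -3775200 - 1058187840823/1163976 = -5452430036023/1163976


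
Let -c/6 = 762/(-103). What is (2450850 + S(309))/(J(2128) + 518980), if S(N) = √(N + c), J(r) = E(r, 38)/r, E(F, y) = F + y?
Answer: 137247600/29062937 + 56*√3749097/2993482511 ≈ 4.7225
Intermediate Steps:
c = 4572/103 (c = -4572/(-103) = -4572*(-1)/103 = -6*(-762/103) = 4572/103 ≈ 44.388)
J(r) = (38 + r)/r (J(r) = (r + 38)/r = (38 + r)/r)
S(N) = √(4572/103 + N) (S(N) = √(N + 4572/103) = √(4572/103 + N))
(2450850 + S(309))/(J(2128) + 518980) = (2450850 + √(470916 + 10609*309)/103)/((38 + 2128)/2128 + 518980) = (2450850 + √(470916 + 3278181)/103)/((1/2128)*2166 + 518980) = (2450850 + √3749097/103)/(57/56 + 518980) = (2450850 + √3749097/103)/(29062937/56) = (2450850 + √3749097/103)*(56/29062937) = 137247600/29062937 + 56*√3749097/2993482511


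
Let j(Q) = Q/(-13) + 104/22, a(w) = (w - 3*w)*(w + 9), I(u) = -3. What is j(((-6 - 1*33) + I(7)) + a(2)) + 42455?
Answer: 6072687/143 ≈ 42466.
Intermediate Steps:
a(w) = -2*w*(9 + w) (a(w) = (-2*w)*(9 + w) = -2*w*(9 + w))
j(Q) = 52/11 - Q/13 (j(Q) = Q*(-1/13) + 104*(1/22) = -Q/13 + 52/11 = 52/11 - Q/13)
j(((-6 - 1*33) + I(7)) + a(2)) + 42455 = (52/11 - (((-6 - 1*33) - 3) - 2*2*(9 + 2))/13) + 42455 = (52/11 - (((-6 - 33) - 3) - 2*2*11)/13) + 42455 = (52/11 - ((-39 - 3) - 44)/13) + 42455 = (52/11 - (-42 - 44)/13) + 42455 = (52/11 - 1/13*(-86)) + 42455 = (52/11 + 86/13) + 42455 = 1622/143 + 42455 = 6072687/143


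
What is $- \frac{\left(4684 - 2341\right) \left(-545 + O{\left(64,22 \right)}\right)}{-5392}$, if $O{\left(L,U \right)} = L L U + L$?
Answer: $\frac{210005433}{5392} \approx 38948.0$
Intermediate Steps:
$O{\left(L,U \right)} = L + U L^{2}$ ($O{\left(L,U \right)} = L^{2} U + L = U L^{2} + L = L + U L^{2}$)
$- \frac{\left(4684 - 2341\right) \left(-545 + O{\left(64,22 \right)}\right)}{-5392} = - \frac{\left(4684 - 2341\right) \left(-545 + 64 \left(1 + 64 \cdot 22\right)\right)}{-5392} = - \frac{2343 \left(-545 + 64 \left(1 + 1408\right)\right) \left(-1\right)}{5392} = - \frac{2343 \left(-545 + 64 \cdot 1409\right) \left(-1\right)}{5392} = - \frac{2343 \left(-545 + 90176\right) \left(-1\right)}{5392} = - \frac{2343 \cdot 89631 \left(-1\right)}{5392} = - \frac{210005433 \left(-1\right)}{5392} = \left(-1\right) \left(- \frac{210005433}{5392}\right) = \frac{210005433}{5392}$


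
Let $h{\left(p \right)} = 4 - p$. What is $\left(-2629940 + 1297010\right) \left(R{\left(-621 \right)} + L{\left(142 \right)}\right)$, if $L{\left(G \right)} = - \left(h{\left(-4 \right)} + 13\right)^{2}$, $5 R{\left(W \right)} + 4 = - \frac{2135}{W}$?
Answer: $\frac{121710193748}{207} \approx 5.8797 \cdot 10^{8}$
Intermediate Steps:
$R{\left(W \right)} = - \frac{4}{5} - \frac{427}{W}$ ($R{\left(W \right)} = - \frac{4}{5} + \frac{\left(-2135\right) \frac{1}{W}}{5} = - \frac{4}{5} - \frac{427}{W}$)
$L{\left(G \right)} = -441$ ($L{\left(G \right)} = - \left(\left(4 - -4\right) + 13\right)^{2} = - \left(\left(4 + 4\right) + 13\right)^{2} = - \left(8 + 13\right)^{2} = - 21^{2} = \left(-1\right) 441 = -441$)
$\left(-2629940 + 1297010\right) \left(R{\left(-621 \right)} + L{\left(142 \right)}\right) = \left(-2629940 + 1297010\right) \left(\left(- \frac{4}{5} - \frac{427}{-621}\right) - 441\right) = - 1332930 \left(\left(- \frac{4}{5} - - \frac{427}{621}\right) - 441\right) = - 1332930 \left(\left(- \frac{4}{5} + \frac{427}{621}\right) - 441\right) = - 1332930 \left(- \frac{349}{3105} - 441\right) = \left(-1332930\right) \left(- \frac{1369654}{3105}\right) = \frac{121710193748}{207}$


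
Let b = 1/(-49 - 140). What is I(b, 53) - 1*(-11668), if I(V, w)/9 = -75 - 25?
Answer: 10768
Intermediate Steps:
b = -1/189 (b = 1/(-189) = -1/189 ≈ -0.0052910)
I(V, w) = -900 (I(V, w) = 9*(-75 - 25) = 9*(-100) = -900)
I(b, 53) - 1*(-11668) = -900 - 1*(-11668) = -900 + 11668 = 10768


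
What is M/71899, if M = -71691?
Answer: -71691/71899 ≈ -0.99711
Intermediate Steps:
M/71899 = -71691/71899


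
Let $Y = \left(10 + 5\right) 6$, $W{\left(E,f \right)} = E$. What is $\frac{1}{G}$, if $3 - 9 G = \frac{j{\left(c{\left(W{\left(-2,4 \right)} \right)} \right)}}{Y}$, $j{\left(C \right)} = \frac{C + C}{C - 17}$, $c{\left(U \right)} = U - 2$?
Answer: $\frac{8505}{2831} \approx 3.0042$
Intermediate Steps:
$c{\left(U \right)} = -2 + U$
$j{\left(C \right)} = \frac{2 C}{-17 + C}$
$Y = 90$ ($Y = 15 \cdot 6 = 90$)
$G = \frac{2831}{8505}$ ($G = \frac{1}{3} - \frac{\frac{2 \left(-2 - 2\right)}{-17 - 4} \cdot \frac{1}{90}}{9} = \frac{1}{3} - \frac{2 \left(-4\right) \frac{1}{-17 - 4} \cdot \frac{1}{90}}{9} = \frac{1}{3} - \frac{2 \left(-4\right) \frac{1}{-21} \cdot \frac{1}{90}}{9} = \frac{1}{3} - \frac{2 \left(-4\right) \left(- \frac{1}{21}\right) \frac{1}{90}}{9} = \frac{1}{3} - \frac{\frac{8}{21} \cdot \frac{1}{90}}{9} = \frac{1}{3} - \frac{4}{8505} = \frac{2831}{8505} \approx 0.33286$)
$\frac{1}{G} = \frac{1}{\frac{2831}{8505}} = \frac{8505}{2831}$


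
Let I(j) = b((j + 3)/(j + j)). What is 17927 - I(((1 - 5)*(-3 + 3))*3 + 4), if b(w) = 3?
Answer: 17924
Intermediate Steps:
I(j) = 3
17927 - I(((1 - 5)*(-3 + 3))*3 + 4) = 17927 - 1*3 = 17927 - 3 = 17924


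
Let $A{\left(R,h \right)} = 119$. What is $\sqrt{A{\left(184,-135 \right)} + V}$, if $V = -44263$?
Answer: $4 i \sqrt{2759} \approx 210.1 i$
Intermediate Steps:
$\sqrt{A{\left(184,-135 \right)} + V} = \sqrt{119 - 44263} = \sqrt{-44144} = 4 i \sqrt{2759}$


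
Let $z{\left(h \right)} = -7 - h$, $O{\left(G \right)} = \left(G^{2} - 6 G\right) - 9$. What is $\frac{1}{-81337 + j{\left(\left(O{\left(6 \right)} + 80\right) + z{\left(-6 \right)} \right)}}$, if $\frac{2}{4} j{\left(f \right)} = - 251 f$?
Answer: $- \frac{1}{116477} \approx -8.5854 \cdot 10^{-6}$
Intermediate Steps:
$O{\left(G \right)} = -9 + G^{2} - 6 G$
$j{\left(f \right)} = - 502 f$ ($j{\left(f \right)} = 2 \left(- 251 f\right) = - 502 f$)
$\frac{1}{-81337 + j{\left(\left(O{\left(6 \right)} + 80\right) + z{\left(-6 \right)} \right)}} = \frac{1}{-81337 - 502 \left(\left(\left(-9 + 6^{2} - 36\right) + 80\right) - 1\right)} = \frac{1}{-81337 - 502 \left(\left(\left(-9 + 36 - 36\right) + 80\right) + \left(-7 + 6\right)\right)} = \frac{1}{-81337 - 502 \left(\left(-9 + 80\right) - 1\right)} = \frac{1}{-81337 - 502 \left(71 - 1\right)} = \frac{1}{-81337 - 35140} = \frac{1}{-116477} = - \frac{1}{116477}$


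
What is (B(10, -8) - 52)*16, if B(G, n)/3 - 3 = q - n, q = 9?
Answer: 128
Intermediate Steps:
B(G, n) = 36 - 3*n (B(G, n) = 9 + 3*(9 - n) = 9 + (27 - 3*n) = 36 - 3*n)
(B(10, -8) - 52)*16 = ((36 - 3*(-8)) - 52)*16 = ((36 + 24) - 52)*16 = (60 - 52)*16 = 8*16 = 128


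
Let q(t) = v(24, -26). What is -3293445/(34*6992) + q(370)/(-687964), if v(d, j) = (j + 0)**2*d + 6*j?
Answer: -567397852371/40887076448 ≈ -13.877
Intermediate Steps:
v(d, j) = 6*j + d*j**2 (v(d, j) = j**2*d + 6*j = d*j**2 + 6*j = 6*j + d*j**2)
q(t) = 16068 (q(t) = -26*(6 + 24*(-26)) = -26*(6 - 624) = -26*(-618) = 16068)
-3293445/(34*6992) + q(370)/(-687964) = -3293445/(34*6992) + 16068/(-687964) = -3293445/237728 + 16068*(-1/687964) = -3293445*1/237728 - 4017/171991 = -3293445/237728 - 4017/171991 = -567397852371/40887076448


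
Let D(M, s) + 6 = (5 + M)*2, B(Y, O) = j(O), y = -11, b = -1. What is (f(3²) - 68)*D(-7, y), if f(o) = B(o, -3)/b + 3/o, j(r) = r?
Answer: 1940/3 ≈ 646.67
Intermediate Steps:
B(Y, O) = O
D(M, s) = 4 + 2*M (D(M, s) = -6 + (5 + M)*2 = -6 + (10 + 2*M) = 4 + 2*M)
f(o) = 3 + 3/o (f(o) = -3/(-1) + 3/o = -3*(-1) + 3/o = 3 + 3/o)
(f(3²) - 68)*D(-7, y) = ((3 + 3/(3²)) - 68)*(4 + 2*(-7)) = ((3 + 3/9) - 68)*(4 - 14) = ((3 + 3*(⅑)) - 68)*(-10) = ((3 + ⅓) - 68)*(-10) = (10/3 - 68)*(-10) = -194/3*(-10) = 1940/3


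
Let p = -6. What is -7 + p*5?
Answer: -37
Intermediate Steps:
-7 + p*5 = -7 - 6*5 = -7 - 30 = -37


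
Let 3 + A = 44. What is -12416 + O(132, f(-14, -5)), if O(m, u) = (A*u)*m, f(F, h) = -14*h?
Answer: 366424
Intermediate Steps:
A = 41 (A = -3 + 44 = 41)
O(m, u) = 41*m*u (O(m, u) = (41*u)*m = 41*m*u)
-12416 + O(132, f(-14, -5)) = -12416 + 41*132*(-14*(-5)) = -12416 + 41*132*70 = -12416 + 378840 = 366424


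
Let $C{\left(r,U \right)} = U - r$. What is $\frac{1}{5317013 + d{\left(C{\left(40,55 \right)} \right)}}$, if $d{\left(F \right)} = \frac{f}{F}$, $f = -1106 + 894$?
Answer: $\frac{15}{79754983} \approx 1.8808 \cdot 10^{-7}$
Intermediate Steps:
$f = -212$
$d{\left(F \right)} = - \frac{212}{F}$
$\frac{1}{5317013 + d{\left(C{\left(40,55 \right)} \right)}} = \frac{1}{5317013 - \frac{212}{55 - 40}} = \frac{1}{5317013 - \frac{212}{15}} = \frac{1}{\frac{79754983}{15}} = \frac{15}{79754983}$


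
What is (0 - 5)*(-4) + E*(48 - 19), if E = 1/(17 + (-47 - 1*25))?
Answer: 1071/55 ≈ 19.473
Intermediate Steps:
E = -1/55 (E = 1/(17 + (-47 - 25)) = 1/(17 - 72) = 1/(-55) = -1/55 ≈ -0.018182)
(0 - 5)*(-4) + E*(48 - 19) = (0 - 5)*(-4) - (48 - 19)/55 = -5*(-4) - 1/55*29 = 20 - 29/55 = 1071/55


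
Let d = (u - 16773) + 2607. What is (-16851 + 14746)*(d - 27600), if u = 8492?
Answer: 70041770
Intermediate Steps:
d = -5674 (d = (8492 - 16773) + 2607 = -8281 + 2607 = -5674)
(-16851 + 14746)*(d - 27600) = (-16851 + 14746)*(-5674 - 27600) = -2105*(-33274) = 70041770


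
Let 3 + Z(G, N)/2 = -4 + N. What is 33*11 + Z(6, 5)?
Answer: 359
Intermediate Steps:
Z(G, N) = -14 + 2*N (Z(G, N) = -6 + 2*(-4 + N) = -6 + (-8 + 2*N) = -14 + 2*N)
33*11 + Z(6, 5) = 33*11 + (-14 + 2*5) = 363 + (-14 + 10) = 363 - 4 = 359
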